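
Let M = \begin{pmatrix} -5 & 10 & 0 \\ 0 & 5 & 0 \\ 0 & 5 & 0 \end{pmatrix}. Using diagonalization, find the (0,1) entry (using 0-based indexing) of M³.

Characteristic polynomial: r^3 - 25r = r(r - 5)(r + 5), so the eigenvalues are -5, 0, 5.
r=-5: eigenvector (1, 0, 0).
r=5: eigenvector (1, 1, 1).
r=0: eigenvector (0, 0, 1).
P = [[1, 1, 0], [0, 1, 0], [0, 1, 1]], D = diag(-5, 5, 0), P⁻¹ = [[1, -1, 0], [0, 1, 0], [0, -1, 1]].
M³ = P·diag(-125, 125, 0)·P⁻¹ = [[-125, 250, 0], [0, 125, 0], [0, 125, 0]].
The requested entry is 250.

250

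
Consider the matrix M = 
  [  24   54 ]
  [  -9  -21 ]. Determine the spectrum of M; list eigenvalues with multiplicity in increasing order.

-3, 6

Characteristic polynomial: p(μ) = μ^2 - 3μ - 18 = (μ - 6)(μ + 3).
Roots (with multiplicity): -3, 6.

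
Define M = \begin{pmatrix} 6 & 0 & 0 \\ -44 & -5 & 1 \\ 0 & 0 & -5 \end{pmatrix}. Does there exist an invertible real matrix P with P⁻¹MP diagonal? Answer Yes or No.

Characteristic polynomial: p(s) = s^3 + 4s^2 - 35s - 150 = (s - 6)(s + 5)^2.
s = -5 has algebraic multiplicity 2; rank(M + 5I) = 2, so geometric multiplicity = 1.
Geometric multiplicity < algebraic multiplicity, so M is not diagonalizable.

No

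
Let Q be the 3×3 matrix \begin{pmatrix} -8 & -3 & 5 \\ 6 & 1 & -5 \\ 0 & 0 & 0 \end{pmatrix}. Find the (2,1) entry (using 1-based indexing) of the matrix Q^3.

234

Characteristic polynomial: t^3 + 7t^2 + 10t = t(t + 2)(t + 5), so the eigenvalues are -5, -2, 0.
t=0: eigenvector (1, -1, 1).
t=-2: eigenvector (-1, 2, 0).
t=-5: eigenvector (-1, 1, 0).
P = [[1, -1, -1], [-1, 2, 1], [1, 0, 0]], D = diag(0, -2, -5), P⁻¹ = [[0, 0, 1], [1, 1, 0], [-2, -1, 1]].
Q³ = P·diag(0, -8, -125)·P⁻¹ = [[-242, -117, 125], [234, 109, -125], [0, 0, 0]].
The requested entry is 234.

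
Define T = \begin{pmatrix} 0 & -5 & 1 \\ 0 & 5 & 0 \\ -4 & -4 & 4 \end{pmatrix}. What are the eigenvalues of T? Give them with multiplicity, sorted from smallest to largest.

Characteristic polynomial: p(μ) = μ^3 - 9μ^2 + 24μ - 20 = (μ - 5)(μ - 2)^2.
Roots (with multiplicity): 2, 2, 5.

2, 2, 5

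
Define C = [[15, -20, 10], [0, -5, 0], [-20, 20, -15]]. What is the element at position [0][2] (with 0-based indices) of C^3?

250

Characteristic polynomial: r^3 + 5r^2 - 25r - 125 = (r - 5)(r + 5)^2, so the eigenvalues are -5, -5, 5.
r=-5: eigenvector (1, 0, -2).
r=5: eigenvector (1, 0, -1).
r=-5: eigenvector (-1, 1, 4).
P = [[1, 1, -1], [0, 0, 1], [-2, -1, 4]], D = diag(-5, 5, -5), P⁻¹ = [[-1, 3, -1], [2, -2, 1], [0, 1, 0]].
C³ = P·diag(-125, 125, -125)·P⁻¹ = [[375, -500, 250], [0, -125, 0], [-500, 500, -375]].
The requested entry is 250.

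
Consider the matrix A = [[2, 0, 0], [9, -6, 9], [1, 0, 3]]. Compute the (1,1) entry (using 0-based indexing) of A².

Characteristic polynomial: μ^3 + μ^2 - 24μ + 36 = (μ - 3)(μ - 2)(μ + 6), so the eigenvalues are -6, 2, 3.
μ=2: eigenvector (1, 0, -1).
μ=-6: eigenvector (0, 1, 0).
μ=3: eigenvector (0, 1, 1).
P = [[1, 0, 0], [0, 1, 1], [-1, 0, 1]], D = diag(2, -6, 3), P⁻¹ = [[1, 0, 0], [-1, 1, -1], [1, 0, 1]].
A² = P·diag(4, 36, 9)·P⁻¹ = [[4, 0, 0], [-27, 36, -27], [5, 0, 9]].
The requested entry is 36.

36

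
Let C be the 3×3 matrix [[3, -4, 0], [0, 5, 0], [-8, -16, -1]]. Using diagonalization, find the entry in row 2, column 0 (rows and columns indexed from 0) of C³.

-56

Characteristic polynomial: r^3 - 7r^2 + 7r + 15 = (r - 5)(r - 3)(r + 1), so the eigenvalues are -1, 3, 5.
r=5: eigenvector (-2, 1, 0).
r=3: eigenvector (1, 0, -2).
r=-1: eigenvector (0, 0, 1).
P = [[-2, 1, 0], [1, 0, 0], [0, -2, 1]], D = diag(5, 3, -1), P⁻¹ = [[0, 1, 0], [1, 2, 0], [2, 4, 1]].
C³ = P·diag(125, 27, -1)·P⁻¹ = [[27, -196, 0], [0, 125, 0], [-56, -112, -1]].
The requested entry is -56.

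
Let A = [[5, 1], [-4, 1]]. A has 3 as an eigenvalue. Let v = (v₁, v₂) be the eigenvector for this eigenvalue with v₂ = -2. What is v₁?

1

A − 3I = [[2, 1], [-4, -2]].
Solving (A − 3I)v = 0 gives the eigenspace spanned by (1, -2).
With v₂ = -2, v = (1, -2), so v₁ = 1.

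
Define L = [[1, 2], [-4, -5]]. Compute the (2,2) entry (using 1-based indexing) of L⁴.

Characteristic polynomial: s^2 + 4s + 3 = (s + 1)(s + 3), so the eigenvalues are -3, -1.
s=-1: eigenvector (1, -1).
s=-3: eigenvector (1, -2).
P = [[1, 1], [-1, -2]], D = diag(-1, -3), P⁻¹ = [[2, 1], [-1, -1]].
L⁴ = P·diag(1, 81)·P⁻¹ = [[-79, -80], [160, 161]].
The requested entry is 161.

161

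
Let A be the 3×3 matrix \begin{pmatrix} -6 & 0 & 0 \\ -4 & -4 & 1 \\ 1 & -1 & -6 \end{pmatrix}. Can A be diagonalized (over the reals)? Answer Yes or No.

Characteristic polynomial: p(μ) = μ^3 + 16μ^2 + 85μ + 150 = (μ + 5)^2(μ + 6).
μ = -5 has algebraic multiplicity 2; rank(A + 5I) = 2, so geometric multiplicity = 1.
Geometric multiplicity < algebraic multiplicity, so A is not diagonalizable.

No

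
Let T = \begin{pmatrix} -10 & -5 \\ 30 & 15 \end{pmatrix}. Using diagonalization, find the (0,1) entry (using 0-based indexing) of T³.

Characteristic polynomial: r^2 - 5r = r(r - 5), so the eigenvalues are 0, 5.
r=0: eigenvector (1, -2).
r=5: eigenvector (-1, 3).
P = [[1, -1], [-2, 3]], D = diag(0, 5), P⁻¹ = [[3, 1], [2, 1]].
T³ = P·diag(0, 125)·P⁻¹ = [[-250, -125], [750, 375]].
The requested entry is -125.

-125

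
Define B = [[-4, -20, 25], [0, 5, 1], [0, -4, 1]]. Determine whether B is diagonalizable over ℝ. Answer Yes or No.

Characteristic polynomial: p(s) = s^3 - 2s^2 - 15s + 36 = (s - 3)^2(s + 4).
s = 3 has algebraic multiplicity 2; rank(B − 3I) = 2, so geometric multiplicity = 1.
Geometric multiplicity < algebraic multiplicity, so B is not diagonalizable.

No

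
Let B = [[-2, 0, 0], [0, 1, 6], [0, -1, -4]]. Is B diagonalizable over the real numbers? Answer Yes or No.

Yes

Characteristic polynomial: p(λ) = λ^3 + 5λ^2 + 8λ + 4 = (λ + 1)(λ + 2)^2.
λ = -2 has algebraic multiplicity 2; rank(B + 2I) = 1, so geometric multiplicity = 2.
Every eigenvalue has geometric = algebraic multiplicity, so B is diagonalizable.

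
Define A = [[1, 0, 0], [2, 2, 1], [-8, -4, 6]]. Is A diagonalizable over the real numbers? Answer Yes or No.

Characteristic polynomial: p(t) = t^3 - 9t^2 + 24t - 16 = (t - 4)^2(t - 1).
t = 4 has algebraic multiplicity 2; rank(A − 4I) = 2, so geometric multiplicity = 1.
Geometric multiplicity < algebraic multiplicity, so A is not diagonalizable.

No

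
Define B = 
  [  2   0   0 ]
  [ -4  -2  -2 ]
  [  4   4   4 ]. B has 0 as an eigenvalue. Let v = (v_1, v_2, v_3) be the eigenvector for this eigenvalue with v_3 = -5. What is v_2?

5

B = [[2, 0, 0], [-4, -2, -2], [4, 4, 4]].
Solving (B)v = 0 gives the eigenspace spanned by (0, 5, -5).
With v_3 = -5, v = (0, 5, -5), so v_2 = 5.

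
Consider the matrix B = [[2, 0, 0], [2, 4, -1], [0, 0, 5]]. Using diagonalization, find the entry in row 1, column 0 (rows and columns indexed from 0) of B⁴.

Characteristic polynomial: μ^3 - 11μ^2 + 38μ - 40 = (μ - 5)(μ - 4)(μ - 2), so the eigenvalues are 2, 4, 5.
μ=2: eigenvector (1, -1, 0).
μ=4: eigenvector (0, 1, 0).
μ=5: eigenvector (0, -1, 1).
P = [[1, 0, 0], [-1, 1, -1], [0, 0, 1]], D = diag(2, 4, 5), P⁻¹ = [[1, 0, 0], [1, 1, 1], [0, 0, 1]].
B⁴ = P·diag(16, 256, 625)·P⁻¹ = [[16, 0, 0], [240, 256, -369], [0, 0, 625]].
The requested entry is 240.

240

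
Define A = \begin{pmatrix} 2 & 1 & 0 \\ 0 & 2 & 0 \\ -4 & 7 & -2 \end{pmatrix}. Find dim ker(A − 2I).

A − 2I = [[0, 1, 0], [0, 0, 0], [-4, 7, -4]].
This matrix has rank 2, so its null space has dimension 3 − 2 = 1.

1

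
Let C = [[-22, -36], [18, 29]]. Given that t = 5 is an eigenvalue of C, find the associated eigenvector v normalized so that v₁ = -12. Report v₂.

9

C − 5I = [[-27, -36], [18, 24]].
Solving (C − 5I)v = 0 gives the eigenspace spanned by (-12, 9).
With v₁ = -12, v = (-12, 9), so v₂ = 9.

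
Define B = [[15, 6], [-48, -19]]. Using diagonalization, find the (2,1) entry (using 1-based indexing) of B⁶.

Characteristic polynomial: λ^2 + 4λ + 3 = (λ + 1)(λ + 3), so the eigenvalues are -3, -1.
λ=-3: eigenvector (1, -3).
λ=-1: eigenvector (3, -8).
P = [[1, 3], [-3, -8]], D = diag(-3, -1), P⁻¹ = [[-8, -3], [3, 1]].
B⁶ = P·diag(729, 1)·P⁻¹ = [[-5823, -2184], [17472, 6553]].
The requested entry is 17472.

17472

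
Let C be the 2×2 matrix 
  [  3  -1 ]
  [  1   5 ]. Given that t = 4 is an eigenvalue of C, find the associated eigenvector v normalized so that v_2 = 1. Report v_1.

C − 4I = [[-1, -1], [1, 1]].
Solving (C − 4I)v = 0 gives the eigenspace spanned by (-1, 1).
With v_2 = 1, v = (-1, 1), so v_1 = -1.

-1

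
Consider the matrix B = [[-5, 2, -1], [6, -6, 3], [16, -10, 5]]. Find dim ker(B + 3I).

B + 3I = [[-2, 2, -1], [6, -3, 3], [16, -10, 8]].
This matrix has rank 2, so its null space has dimension 3 − 2 = 1.

1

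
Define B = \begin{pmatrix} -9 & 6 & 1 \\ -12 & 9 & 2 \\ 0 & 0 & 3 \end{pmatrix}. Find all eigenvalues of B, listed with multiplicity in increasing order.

-3, 3, 3

Characteristic polynomial: p(λ) = λ^3 - 3λ^2 - 9λ + 27 = (λ - 3)^2(λ + 3).
Roots (with multiplicity): -3, 3, 3.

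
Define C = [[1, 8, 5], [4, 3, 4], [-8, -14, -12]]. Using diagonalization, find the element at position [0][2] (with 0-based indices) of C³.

Characteristic polynomial: λ^3 + 8λ^2 + 19λ + 12 = (λ + 1)(λ + 3)(λ + 4), so the eigenvalues are -4, -3, -1.
λ=-3: eigenvector (1, 2, -4).
λ=-1: eigenvector (-1, -1, 2).
λ=-4: eigenvector (-1, 0, 1).
P = [[1, -1, -1], [2, -1, 0], [-4, 2, 1]], D = diag(-3, -1, -4), P⁻¹ = [[-1, -1, -1], [-2, -3, -2], [0, 2, 1]].
C³ = P·diag(-27, -1, -64)·P⁻¹ = [[25, 152, 89], [52, 51, 52], [-104, -230, -168]].
The requested entry is 89.

89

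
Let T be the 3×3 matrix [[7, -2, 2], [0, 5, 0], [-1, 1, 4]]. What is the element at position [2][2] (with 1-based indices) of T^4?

625

Characteristic polynomial: λ^3 - 16λ^2 + 85λ - 150 = (λ - 6)(λ - 5)^2, so the eigenvalues are 5, 5, 6.
λ=5: eigenvector (1, -2, -3).
λ=5: eigenvector (0, 1, 1).
λ=6: eigenvector (2, 0, -1).
P = [[1, 0, 2], [-2, 1, 0], [-3, 1, -1]], D = diag(5, 5, 6), P⁻¹ = [[-1, 2, -2], [-2, 5, -4], [1, -1, 1]].
T⁴ = P·diag(625, 625, 1296)·P⁻¹ = [[1967, -1342, 1342], [0, 625, 0], [-671, 671, -46]].
The requested entry is 625.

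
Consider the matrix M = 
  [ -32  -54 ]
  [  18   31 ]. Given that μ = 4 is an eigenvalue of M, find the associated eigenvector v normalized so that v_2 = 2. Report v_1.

M − 4I = [[-36, -54], [18, 27]].
Solving (M − 4I)v = 0 gives the eigenspace spanned by (-3, 2).
With v_2 = 2, v = (-3, 2), so v_1 = -3.

-3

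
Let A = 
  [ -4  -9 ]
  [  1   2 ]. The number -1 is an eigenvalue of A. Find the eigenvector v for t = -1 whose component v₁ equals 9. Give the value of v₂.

A + 1I = [[-3, -9], [1, 3]].
Solving (A + 1I)v = 0 gives the eigenspace spanned by (9, -3).
With v₁ = 9, v = (9, -3), so v₂ = -3.

-3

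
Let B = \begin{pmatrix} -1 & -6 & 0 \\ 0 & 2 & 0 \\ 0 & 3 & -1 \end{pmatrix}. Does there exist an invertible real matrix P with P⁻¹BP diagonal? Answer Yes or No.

Characteristic polynomial: p(s) = s^3 - 3s - 2 = (s - 2)(s + 1)^2.
s = -1 has algebraic multiplicity 2; rank(B + 1I) = 1, so geometric multiplicity = 2.
Every eigenvalue has geometric = algebraic multiplicity, so B is diagonalizable.

Yes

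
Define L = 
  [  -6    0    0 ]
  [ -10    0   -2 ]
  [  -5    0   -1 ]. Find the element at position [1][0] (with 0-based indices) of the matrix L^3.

-430

Characteristic polynomial: t^3 + 7t^2 + 6t = t(t + 1)(t + 6), so the eigenvalues are -6, -1, 0.
t=-6: eigenvector (1, 2, 1).
t=0: eigenvector (0, 1, 0).
t=-1: eigenvector (0, 2, 1).
P = [[1, 0, 0], [2, 1, 2], [1, 0, 1]], D = diag(-6, 0, -1), P⁻¹ = [[1, 0, 0], [0, 1, -2], [-1, 0, 1]].
L³ = P·diag(-216, 0, -1)·P⁻¹ = [[-216, 0, 0], [-430, 0, -2], [-215, 0, -1]].
The requested entry is -430.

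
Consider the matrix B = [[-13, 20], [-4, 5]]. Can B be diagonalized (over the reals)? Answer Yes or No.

Characteristic polynomial: p(r) = r^2 + 8r + 15 = (r + 3)(r + 5).
All 2 eigenvalues are distinct, so B is diagonalizable.

Yes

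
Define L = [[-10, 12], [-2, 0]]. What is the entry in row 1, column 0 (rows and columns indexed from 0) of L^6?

42560

Characteristic polynomial: λ^2 + 10λ + 24 = (λ + 4)(λ + 6), so the eigenvalues are -6, -4.
λ=-4: eigenvector (-2, -1).
λ=-6: eigenvector (3, 1).
P = [[-2, 3], [-1, 1]], D = diag(-4, -6), P⁻¹ = [[1, -3], [1, -2]].
L⁶ = P·diag(4096, 46656)·P⁻¹ = [[131776, -255360], [42560, -81024]].
The requested entry is 42560.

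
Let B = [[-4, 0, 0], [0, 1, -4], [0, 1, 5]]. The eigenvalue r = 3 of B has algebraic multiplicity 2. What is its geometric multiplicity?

B − 3I = [[-7, 0, 0], [0, -2, -4], [0, 1, 2]].
This matrix has rank 2, so its null space has dimension 3 − 2 = 1.

1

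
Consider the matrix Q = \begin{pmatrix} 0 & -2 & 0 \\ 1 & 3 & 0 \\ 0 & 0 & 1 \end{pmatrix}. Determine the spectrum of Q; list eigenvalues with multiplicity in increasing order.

1, 1, 2

Characteristic polynomial: p(λ) = λ^3 - 4λ^2 + 5λ - 2 = (λ - 2)(λ - 1)^2.
Roots (with multiplicity): 1, 1, 2.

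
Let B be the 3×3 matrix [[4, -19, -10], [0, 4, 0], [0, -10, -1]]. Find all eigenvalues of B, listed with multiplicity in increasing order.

-1, 4, 4

Characteristic polynomial: p(s) = s^3 - 7s^2 + 8s + 16 = (s - 4)^2(s + 1).
Roots (with multiplicity): -1, 4, 4.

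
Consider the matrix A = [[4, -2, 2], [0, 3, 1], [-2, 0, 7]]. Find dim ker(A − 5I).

1

A − 5I = [[-1, -2, 2], [0, -2, 1], [-2, 0, 2]].
This matrix has rank 2, so its null space has dimension 3 − 2 = 1.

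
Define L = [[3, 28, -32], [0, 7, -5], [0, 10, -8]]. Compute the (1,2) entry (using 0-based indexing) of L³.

Characteristic polynomial: λ^3 - 2λ^2 - 9λ + 18 = (λ - 3)(λ - 2)(λ + 3), so the eigenvalues are -3, 2, 3.
λ=3: eigenvector (1, 0, 0).
λ=2: eigenvector (4, 1, 1).
λ=-3: eigenvector (6, 1, 2).
P = [[1, 4, 6], [0, 1, 1], [0, 1, 2]], D = diag(3, 2, -3), P⁻¹ = [[1, -2, -2], [0, 2, -1], [0, -1, 1]].
L³ = P·diag(27, 8, -27)·P⁻¹ = [[27, 172, -248], [0, 43, -35], [0, 70, -62]].
The requested entry is -35.

-35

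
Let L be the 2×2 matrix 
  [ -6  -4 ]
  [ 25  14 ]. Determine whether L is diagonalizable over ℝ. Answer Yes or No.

No

Characteristic polynomial: p(μ) = μ^2 - 8μ + 16 = (μ - 4)^2.
μ = 4 has algebraic multiplicity 2; rank(L − 4I) = 1, so geometric multiplicity = 1.
Geometric multiplicity < algebraic multiplicity, so L is not diagonalizable.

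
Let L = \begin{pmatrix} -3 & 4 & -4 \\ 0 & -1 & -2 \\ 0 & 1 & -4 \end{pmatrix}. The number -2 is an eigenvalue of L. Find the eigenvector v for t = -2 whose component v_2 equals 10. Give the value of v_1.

20

L + 2I = [[-1, 4, -4], [0, 1, -2], [0, 1, -2]].
Solving (L + 2I)v = 0 gives the eigenspace spanned by (20, 10, 5).
With v_2 = 10, v = (20, 10, 5), so v_1 = 20.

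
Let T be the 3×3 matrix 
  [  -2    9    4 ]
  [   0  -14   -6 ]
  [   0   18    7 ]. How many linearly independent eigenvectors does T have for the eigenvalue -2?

T + 2I = [[0, 9, 4], [0, -12, -6], [0, 18, 9]].
This matrix has rank 2, so its null space has dimension 3 − 2 = 1.

1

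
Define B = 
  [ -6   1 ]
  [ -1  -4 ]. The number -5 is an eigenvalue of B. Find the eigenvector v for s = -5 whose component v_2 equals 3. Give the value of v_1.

B + 5I = [[-1, 1], [-1, 1]].
Solving (B + 5I)v = 0 gives the eigenspace spanned by (3, 3).
With v_2 = 3, v = (3, 3), so v_1 = 3.

3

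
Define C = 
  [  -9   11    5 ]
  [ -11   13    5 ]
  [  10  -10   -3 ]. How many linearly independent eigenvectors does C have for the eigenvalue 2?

1

C − 2I = [[-11, 11, 5], [-11, 11, 5], [10, -10, -5]].
This matrix has rank 2, so its null space has dimension 3 − 2 = 1.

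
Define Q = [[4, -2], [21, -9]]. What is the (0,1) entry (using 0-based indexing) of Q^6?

1330

Characteristic polynomial: μ^2 + 5μ + 6 = (μ + 2)(μ + 3), so the eigenvalues are -3, -2.
μ=-3: eigenvector (2, 7).
μ=-2: eigenvector (1, 3).
P = [[2, 1], [7, 3]], D = diag(-3, -2), P⁻¹ = [[-3, 1], [7, -2]].
Q⁶ = P·diag(729, 64)·P⁻¹ = [[-3926, 1330], [-13965, 4719]].
The requested entry is 1330.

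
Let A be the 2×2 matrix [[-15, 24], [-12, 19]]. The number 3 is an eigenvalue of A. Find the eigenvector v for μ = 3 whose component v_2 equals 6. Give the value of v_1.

A − 3I = [[-18, 24], [-12, 16]].
Solving (A − 3I)v = 0 gives the eigenspace spanned by (8, 6).
With v_2 = 6, v = (8, 6), so v_1 = 8.

8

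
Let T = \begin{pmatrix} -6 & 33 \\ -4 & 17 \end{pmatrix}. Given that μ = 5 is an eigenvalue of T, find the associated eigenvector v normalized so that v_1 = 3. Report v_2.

T − 5I = [[-11, 33], [-4, 12]].
Solving (T − 5I)v = 0 gives the eigenspace spanned by (3, 1).
With v_1 = 3, v = (3, 1), so v_2 = 1.

1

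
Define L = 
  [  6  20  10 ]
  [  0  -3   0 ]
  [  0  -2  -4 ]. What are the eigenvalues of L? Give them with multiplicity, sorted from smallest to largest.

-4, -3, 6

Characteristic polynomial: p(t) = t^3 + t^2 - 30t - 72 = (t - 6)(t + 3)(t + 4).
Roots (with multiplicity): -4, -3, 6.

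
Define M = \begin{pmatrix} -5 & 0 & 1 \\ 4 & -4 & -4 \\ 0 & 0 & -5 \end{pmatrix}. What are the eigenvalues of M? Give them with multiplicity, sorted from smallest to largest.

-5, -5, -4

Characteristic polynomial: p(λ) = λ^3 + 14λ^2 + 65λ + 100 = (λ + 4)(λ + 5)^2.
Roots (with multiplicity): -5, -5, -4.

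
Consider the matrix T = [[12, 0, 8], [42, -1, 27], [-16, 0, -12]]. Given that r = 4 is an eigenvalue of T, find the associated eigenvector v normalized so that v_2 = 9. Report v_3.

T − 4I = [[8, 0, 8], [42, -5, 27], [-16, 0, -16]].
Solving (T − 4I)v = 0 gives the eigenspace spanned by (3, 9, -3).
With v_2 = 9, v = (3, 9, -3), so v_3 = -3.

-3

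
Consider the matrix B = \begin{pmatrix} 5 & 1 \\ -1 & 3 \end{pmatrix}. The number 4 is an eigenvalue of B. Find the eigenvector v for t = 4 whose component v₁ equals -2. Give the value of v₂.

B − 4I = [[1, 1], [-1, -1]].
Solving (B − 4I)v = 0 gives the eigenspace spanned by (-2, 2).
With v₁ = -2, v = (-2, 2), so v₂ = 2.

2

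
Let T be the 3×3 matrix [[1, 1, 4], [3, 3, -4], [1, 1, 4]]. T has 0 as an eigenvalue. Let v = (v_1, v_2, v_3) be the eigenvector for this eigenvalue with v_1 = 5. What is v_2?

-5

T = [[1, 1, 4], [3, 3, -4], [1, 1, 4]].
Solving (T)v = 0 gives the eigenspace spanned by (5, -5, 0).
With v_1 = 5, v = (5, -5, 0), so v_2 = -5.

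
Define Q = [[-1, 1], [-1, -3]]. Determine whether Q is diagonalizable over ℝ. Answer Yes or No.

Characteristic polynomial: p(t) = t^2 + 4t + 4 = (t + 2)^2.
t = -2 has algebraic multiplicity 2; rank(Q + 2I) = 1, so geometric multiplicity = 1.
Geometric multiplicity < algebraic multiplicity, so Q is not diagonalizable.

No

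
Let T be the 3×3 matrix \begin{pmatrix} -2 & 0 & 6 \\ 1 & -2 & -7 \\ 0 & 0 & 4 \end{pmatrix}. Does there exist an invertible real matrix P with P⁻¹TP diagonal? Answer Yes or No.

Characteristic polynomial: p(μ) = μ^3 - 12μ - 16 = (μ - 4)(μ + 2)^2.
μ = -2 has algebraic multiplicity 2; rank(T + 2I) = 2, so geometric multiplicity = 1.
Geometric multiplicity < algebraic multiplicity, so T is not diagonalizable.

No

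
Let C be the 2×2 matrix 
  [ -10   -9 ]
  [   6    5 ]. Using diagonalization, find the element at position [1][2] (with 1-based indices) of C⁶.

Characteristic polynomial: r^2 + 5r + 4 = (r + 1)(r + 4), so the eigenvalues are -4, -1.
r=-1: eigenvector (1, -1).
r=-4: eigenvector (3, -2).
P = [[1, 3], [-1, -2]], D = diag(-1, -4), P⁻¹ = [[-2, -3], [1, 1]].
C⁶ = P·diag(1, 4096)·P⁻¹ = [[12286, 12285], [-8190, -8189]].
The requested entry is 12285.

12285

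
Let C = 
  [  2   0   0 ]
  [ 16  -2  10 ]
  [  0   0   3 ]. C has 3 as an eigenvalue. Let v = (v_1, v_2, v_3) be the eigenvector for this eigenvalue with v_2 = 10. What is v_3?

5

C − 3I = [[-1, 0, 0], [16, -5, 10], [0, 0, 0]].
Solving (C − 3I)v = 0 gives the eigenspace spanned by (0, 10, 5).
With v_2 = 10, v = (0, 10, 5), so v_3 = 5.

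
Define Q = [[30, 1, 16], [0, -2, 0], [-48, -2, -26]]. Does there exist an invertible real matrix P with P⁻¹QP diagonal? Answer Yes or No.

Characteristic polynomial: p(s) = s^3 - 2s^2 - 20s - 24 = (s - 6)(s + 2)^2.
s = -2 has algebraic multiplicity 2; rank(Q + 2I) = 2, so geometric multiplicity = 1.
Geometric multiplicity < algebraic multiplicity, so Q is not diagonalizable.

No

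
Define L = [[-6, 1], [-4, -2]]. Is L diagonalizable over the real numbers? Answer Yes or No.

No

Characteristic polynomial: p(s) = s^2 + 8s + 16 = (s + 4)^2.
s = -4 has algebraic multiplicity 2; rank(L + 4I) = 1, so geometric multiplicity = 1.
Geometric multiplicity < algebraic multiplicity, so L is not diagonalizable.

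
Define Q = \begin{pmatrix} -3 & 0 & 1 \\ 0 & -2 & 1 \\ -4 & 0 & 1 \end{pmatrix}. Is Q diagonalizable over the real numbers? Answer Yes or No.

No

Characteristic polynomial: p(s) = s^3 + 4s^2 + 5s + 2 = (s + 1)^2(s + 2).
s = -1 has algebraic multiplicity 2; rank(Q + 1I) = 2, so geometric multiplicity = 1.
Geometric multiplicity < algebraic multiplicity, so Q is not diagonalizable.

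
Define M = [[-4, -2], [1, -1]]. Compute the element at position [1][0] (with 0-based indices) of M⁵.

Characteristic polynomial: t^2 + 5t + 6 = (t + 2)(t + 3), so the eigenvalues are -3, -2.
t=-3: eigenvector (2, -1).
t=-2: eigenvector (-1, 1).
P = [[2, -1], [-1, 1]], D = diag(-3, -2), P⁻¹ = [[1, 1], [1, 2]].
M⁵ = P·diag(-243, -32)·P⁻¹ = [[-454, -422], [211, 179]].
The requested entry is 211.

211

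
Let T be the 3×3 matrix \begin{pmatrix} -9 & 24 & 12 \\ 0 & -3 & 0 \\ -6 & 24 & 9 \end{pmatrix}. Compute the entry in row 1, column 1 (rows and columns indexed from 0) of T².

Characteristic polynomial: μ^3 + 3μ^2 - 9μ - 27 = (μ - 3)(μ + 3)^2, so the eigenvalues are -3, -3, 3.
μ=3: eigenvector (1, 0, 1).
μ=-3: eigenvector (0, 1, -2).
μ=-3: eigenvector (-2, 0, -1).
P = [[1, 0, -2], [0, 1, 0], [1, -2, -1]], D = diag(3, -3, -3), P⁻¹ = [[-1, 4, 2], [0, 1, 0], [-1, 2, 1]].
T² = P·diag(9, 9, 9)·P⁻¹ = [[9, 0, 0], [0, 9, 0], [0, 0, 9]].
The requested entry is 9.

9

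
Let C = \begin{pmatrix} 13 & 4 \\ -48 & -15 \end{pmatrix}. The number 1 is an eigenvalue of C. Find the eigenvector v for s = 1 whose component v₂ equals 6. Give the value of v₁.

-2

C − 1I = [[12, 4], [-48, -16]].
Solving (C − 1I)v = 0 gives the eigenspace spanned by (-2, 6).
With v₂ = 6, v = (-2, 6), so v₁ = -2.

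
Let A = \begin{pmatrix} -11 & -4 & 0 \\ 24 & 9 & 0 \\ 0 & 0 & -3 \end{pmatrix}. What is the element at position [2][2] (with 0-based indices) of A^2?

9

Characteristic polynomial: r^3 + 5r^2 + 3r - 9 = (r - 1)(r + 3)^2, so the eigenvalues are -3, -3, 1.
r=-3: eigenvector (1, -2, 0).
r=1: eigenvector (-1, 3, 0).
r=-3: eigenvector (0, 0, 1).
P = [[1, -1, 0], [-2, 3, 0], [0, 0, 1]], D = diag(-3, 1, -3), P⁻¹ = [[3, 1, 0], [2, 1, 0], [0, 0, 1]].
A² = P·diag(9, 1, 9)·P⁻¹ = [[25, 8, 0], [-48, -15, 0], [0, 0, 9]].
The requested entry is 9.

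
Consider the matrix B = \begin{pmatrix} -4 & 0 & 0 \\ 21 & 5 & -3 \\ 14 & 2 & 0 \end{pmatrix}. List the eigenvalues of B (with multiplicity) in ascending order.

Characteristic polynomial: p(t) = t^3 - t^2 - 14t + 24 = (t - 3)(t - 2)(t + 4).
Roots (with multiplicity): -4, 2, 3.

-4, 2, 3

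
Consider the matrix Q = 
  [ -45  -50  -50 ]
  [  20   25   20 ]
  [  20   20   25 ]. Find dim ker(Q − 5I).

Q − 5I = [[-50, -50, -50], [20, 20, 20], [20, 20, 20]].
This matrix has rank 1, so its null space has dimension 3 − 1 = 2.

2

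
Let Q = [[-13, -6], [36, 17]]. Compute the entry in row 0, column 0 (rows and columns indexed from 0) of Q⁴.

-1247

Characteristic polynomial: r^2 - 4r - 5 = (r - 5)(r + 1), so the eigenvalues are -1, 5.
r=5: eigenvector (1, -3).
r=-1: eigenvector (-1, 2).
P = [[1, -1], [-3, 2]], D = diag(5, -1), P⁻¹ = [[-2, -1], [-3, -1]].
Q⁴ = P·diag(625, 1)·P⁻¹ = [[-1247, -624], [3744, 1873]].
The requested entry is -1247.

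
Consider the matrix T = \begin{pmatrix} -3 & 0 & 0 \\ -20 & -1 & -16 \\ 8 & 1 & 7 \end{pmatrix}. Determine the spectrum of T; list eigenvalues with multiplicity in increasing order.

-3, 3, 3

Characteristic polynomial: p(μ) = μ^3 - 3μ^2 - 9μ + 27 = (μ - 3)^2(μ + 3).
Roots (with multiplicity): -3, 3, 3.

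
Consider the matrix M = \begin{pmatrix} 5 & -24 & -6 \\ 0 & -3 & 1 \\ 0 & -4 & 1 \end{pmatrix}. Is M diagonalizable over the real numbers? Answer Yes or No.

No

Characteristic polynomial: p(r) = r^3 - 3r^2 - 9r - 5 = (r - 5)(r + 1)^2.
r = -1 has algebraic multiplicity 2; rank(M + 1I) = 2, so geometric multiplicity = 1.
Geometric multiplicity < algebraic multiplicity, so M is not diagonalizable.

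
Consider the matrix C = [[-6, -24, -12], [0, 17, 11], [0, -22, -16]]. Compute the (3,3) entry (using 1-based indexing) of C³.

-466

Characteristic polynomial: λ^3 + 5λ^2 - 36λ - 180 = (λ - 6)(λ + 5)(λ + 6), so the eigenvalues are -6, -5, 6.
λ=-5: eigenvector (0, -1, 2).
λ=-6: eigenvector (1, 0, 0).
λ=6: eigenvector (1, -1, 1).
P = [[0, 1, 1], [-1, 0, -1], [2, 0, 1]], D = diag(-5, -6, 6), P⁻¹ = [[0, 1, 1], [1, 2, 1], [0, -2, -1]].
C³ = P·diag(-125, -216, 216)·P⁻¹ = [[-216, -864, -432], [0, 557, 341], [0, -682, -466]].
The requested entry is -466.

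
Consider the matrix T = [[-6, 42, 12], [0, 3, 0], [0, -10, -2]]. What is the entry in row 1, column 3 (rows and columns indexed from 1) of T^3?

624

Characteristic polynomial: r^3 + 5r^2 - 12r - 36 = (r - 3)(r + 2)(r + 6), so the eigenvalues are -6, -2, 3.
r=-6: eigenvector (1, 0, 0).
r=3: eigenvector (2, 1, -2).
r=-2: eigenvector (3, 0, 1).
P = [[1, 2, 3], [0, 1, 0], [0, -2, 1]], D = diag(-6, 3, -2), P⁻¹ = [[1, -8, -3], [0, 1, 0], [0, 2, 1]].
T³ = P·diag(-216, 27, -8)·P⁻¹ = [[-216, 1734, 624], [0, 27, 0], [0, -70, -8]].
The requested entry is 624.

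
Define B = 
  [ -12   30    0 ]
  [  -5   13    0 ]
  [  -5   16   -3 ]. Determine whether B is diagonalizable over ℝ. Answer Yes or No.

Yes

Characteristic polynomial: p(r) = r^3 + 2r^2 - 9r - 18 = (r - 3)(r + 2)(r + 3).
All 3 eigenvalues are distinct, so B is diagonalizable.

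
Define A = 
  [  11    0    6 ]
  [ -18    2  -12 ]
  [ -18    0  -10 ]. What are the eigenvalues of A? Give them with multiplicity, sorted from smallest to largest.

Characteristic polynomial: p(r) = r^3 - 3r^2 + 4 = (r - 2)^2(r + 1).
Roots (with multiplicity): -1, 2, 2.

-1, 2, 2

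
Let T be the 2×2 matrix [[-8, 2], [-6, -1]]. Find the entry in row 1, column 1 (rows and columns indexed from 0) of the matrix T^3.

119

Characteristic polynomial: s^2 + 9s + 20 = (s + 4)(s + 5), so the eigenvalues are -5, -4.
s=-4: eigenvector (1, 2).
s=-5: eigenvector (-2, -3).
P = [[1, -2], [2, -3]], D = diag(-4, -5), P⁻¹ = [[-3, 2], [-2, 1]].
T³ = P·diag(-64, -125)·P⁻¹ = [[-308, 122], [-366, 119]].
The requested entry is 119.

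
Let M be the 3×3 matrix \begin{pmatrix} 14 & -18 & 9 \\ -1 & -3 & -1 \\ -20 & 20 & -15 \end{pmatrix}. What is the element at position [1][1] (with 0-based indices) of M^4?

Characteristic polynomial: λ^3 + 4λ^2 - 25λ - 100 = (λ - 5)(λ + 4)(λ + 5), so the eigenvalues are -5, -4, 5.
λ=-4: eigenvector (-1, -1, 0).
λ=-5: eigenvector (0, 1, 2).
λ=5: eigenvector (-1, 0, 1).
P = [[-1, 0, -1], [-1, 1, 0], [0, 2, 1]], D = diag(-4, -5, 5), P⁻¹ = [[1, -2, 1], [1, -1, 1], [-2, 2, -1]].
M⁴ = P·diag(256, 625, 625)·P⁻¹ = [[994, -738, 369], [369, -113, 369], [0, 0, 625]].
The requested entry is -113.

-113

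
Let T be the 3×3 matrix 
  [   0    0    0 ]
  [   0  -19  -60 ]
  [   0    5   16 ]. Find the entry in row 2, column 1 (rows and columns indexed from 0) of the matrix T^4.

Characteristic polynomial: μ^3 + 3μ^2 - 4μ = μ(μ - 1)(μ + 4), so the eigenvalues are -4, 0, 1.
μ=0: eigenvector (1, 0, 0).
μ=-4: eigenvector (0, 4, -1).
μ=1: eigenvector (0, -3, 1).
P = [[1, 0, 0], [0, 4, -3], [0, -1, 1]], D = diag(0, -4, 1), P⁻¹ = [[1, 0, 0], [0, 1, 3], [0, 1, 4]].
T⁴ = P·diag(0, 256, 1)·P⁻¹ = [[0, 0, 0], [0, 1021, 3060], [0, -255, -764]].
The requested entry is -255.

-255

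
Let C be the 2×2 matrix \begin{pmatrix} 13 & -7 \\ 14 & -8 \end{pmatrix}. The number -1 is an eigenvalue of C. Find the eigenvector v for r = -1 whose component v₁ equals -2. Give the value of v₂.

C + 1I = [[14, -7], [14, -7]].
Solving (C + 1I)v = 0 gives the eigenspace spanned by (-2, -4).
With v₁ = -2, v = (-2, -4), so v₂ = -4.

-4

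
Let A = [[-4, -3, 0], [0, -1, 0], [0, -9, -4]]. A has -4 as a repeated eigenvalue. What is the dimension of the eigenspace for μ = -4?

2

A + 4I = [[0, -3, 0], [0, 3, 0], [0, -9, 0]].
This matrix has rank 1, so its null space has dimension 3 − 1 = 2.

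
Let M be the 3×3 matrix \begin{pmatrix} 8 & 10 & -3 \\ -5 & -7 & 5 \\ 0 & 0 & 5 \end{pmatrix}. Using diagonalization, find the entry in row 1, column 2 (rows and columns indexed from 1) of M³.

Characteristic polynomial: λ^3 - 6λ^2 - λ + 30 = (λ - 5)(λ - 3)(λ + 2), so the eigenvalues are -2, 3, 5.
λ=-2: eigenvector (1, -1, 0).
λ=3: eigenvector (2, -1, 0).
λ=5: eigenvector (1, 0, 1).
P = [[1, 2, 1], [-1, -1, 0], [0, 0, 1]], D = diag(-2, 3, 5), P⁻¹ = [[-1, -2, 1], [1, 1, -1], [0, 0, 1]].
M³ = P·diag(-8, 27, 125)·P⁻¹ = [[62, 70, 63], [-35, -43, 35], [0, 0, 125]].
The requested entry is 70.

70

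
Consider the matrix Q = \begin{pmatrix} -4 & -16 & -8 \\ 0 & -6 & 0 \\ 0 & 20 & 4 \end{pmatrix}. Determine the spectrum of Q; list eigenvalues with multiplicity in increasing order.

-6, -4, 4

Characteristic polynomial: p(t) = t^3 + 6t^2 - 16t - 96 = (t - 4)(t + 4)(t + 6).
Roots (with multiplicity): -6, -4, 4.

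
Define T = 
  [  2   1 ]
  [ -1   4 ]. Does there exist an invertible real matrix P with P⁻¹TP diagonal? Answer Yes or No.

Characteristic polynomial: p(s) = s^2 - 6s + 9 = (s - 3)^2.
s = 3 has algebraic multiplicity 2; rank(T − 3I) = 1, so geometric multiplicity = 1.
Geometric multiplicity < algebraic multiplicity, so T is not diagonalizable.

No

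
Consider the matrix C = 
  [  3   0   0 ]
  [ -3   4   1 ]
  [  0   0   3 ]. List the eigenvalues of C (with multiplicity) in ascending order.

Characteristic polynomial: p(μ) = μ^3 - 10μ^2 + 33μ - 36 = (μ - 4)(μ - 3)^2.
Roots (with multiplicity): 3, 3, 4.

3, 3, 4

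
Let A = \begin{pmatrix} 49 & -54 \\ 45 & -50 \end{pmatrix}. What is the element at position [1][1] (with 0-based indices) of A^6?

Characteristic polynomial: r^2 + r - 20 = (r - 4)(r + 5), so the eigenvalues are -5, 4.
r=4: eigenvector (6, 5).
r=-5: eigenvector (1, 1).
P = [[6, 1], [5, 1]], D = diag(4, -5), P⁻¹ = [[1, -1], [-5, 6]].
A⁶ = P·diag(4096, 15625)·P⁻¹ = [[-53549, 69174], [-57645, 73270]].
The requested entry is 73270.

73270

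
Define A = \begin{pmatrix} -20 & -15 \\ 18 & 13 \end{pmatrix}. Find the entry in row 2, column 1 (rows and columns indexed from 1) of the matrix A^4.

-3654

Characteristic polynomial: s^2 + 7s + 10 = (s + 2)(s + 5), so the eigenvalues are -5, -2.
s=-2: eigenvector (-5, 6).
s=-5: eigenvector (-1, 1).
P = [[-5, -1], [6, 1]], D = diag(-2, -5), P⁻¹ = [[1, 1], [-6, -5]].
A⁴ = P·diag(16, 625)·P⁻¹ = [[3670, 3045], [-3654, -3029]].
The requested entry is -3654.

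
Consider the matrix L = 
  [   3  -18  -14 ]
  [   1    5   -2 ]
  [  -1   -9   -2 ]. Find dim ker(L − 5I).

L − 5I = [[-2, -18, -14], [1, 0, -2], [-1, -9, -7]].
This matrix has rank 2, so its null space has dimension 3 − 2 = 1.

1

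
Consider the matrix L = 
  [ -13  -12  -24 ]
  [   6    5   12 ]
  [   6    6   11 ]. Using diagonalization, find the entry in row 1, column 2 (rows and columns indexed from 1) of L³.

Characteristic polynomial: λ^3 - 3λ^2 - 9λ - 5 = (λ - 5)(λ + 1)^2, so the eigenvalues are -1, -1, 5.
λ=-1: eigenvector (3, -1, -1).
λ=5: eigenvector (-2, 1, 1).
λ=-1: eigenvector (-2, 0, 1).
P = [[3, -2, -2], [-1, 1, 0], [-1, 1, 1]], D = diag(-1, 5, -1), P⁻¹ = [[1, 0, 2], [1, 1, 2], [0, -1, 1]].
L³ = P·diag(-1, 125, -1)·P⁻¹ = [[-253, -252, -504], [126, 125, 252], [126, 126, 251]].
The requested entry is -252.

-252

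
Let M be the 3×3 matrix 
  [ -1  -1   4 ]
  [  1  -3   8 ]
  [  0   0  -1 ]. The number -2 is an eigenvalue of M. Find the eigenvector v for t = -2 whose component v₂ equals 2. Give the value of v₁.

2

M + 2I = [[1, -1, 4], [1, -1, 8], [0, 0, 1]].
Solving (M + 2I)v = 0 gives the eigenspace spanned by (2, 2, 0).
With v₂ = 2, v = (2, 2, 0), so v₁ = 2.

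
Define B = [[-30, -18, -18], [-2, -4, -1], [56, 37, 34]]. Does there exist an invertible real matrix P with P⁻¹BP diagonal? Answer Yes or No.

Characteristic polynomial: p(t) = t^3 - 27t - 54 = (t - 6)(t + 3)^2.
t = -3 has algebraic multiplicity 2; rank(B + 3I) = 2, so geometric multiplicity = 1.
Geometric multiplicity < algebraic multiplicity, so B is not diagonalizable.

No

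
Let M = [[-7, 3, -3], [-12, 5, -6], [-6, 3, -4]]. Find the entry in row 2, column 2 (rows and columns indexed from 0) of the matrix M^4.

256

Characteristic polynomial: r^3 + 6r^2 + 9r + 4 = (r + 1)^2(r + 4), so the eigenvalues are -4, -1, -1.
r=-1: eigenvector (1, 2, 0).
r=-1: eigenvector (1, 3, 1).
r=-4: eigenvector (1, 2, 1).
P = [[1, 1, 1], [2, 3, 2], [0, 1, 1]], D = diag(-1, -1, -4), P⁻¹ = [[1, 0, -1], [-2, 1, 0], [2, -1, 1]].
M⁴ = P·diag(1, 1, 256)·P⁻¹ = [[511, -255, 255], [1020, -509, 510], [510, -255, 256]].
The requested entry is 256.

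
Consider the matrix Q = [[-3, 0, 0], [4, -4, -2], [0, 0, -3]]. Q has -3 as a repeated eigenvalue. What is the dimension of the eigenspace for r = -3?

Q + 3I = [[0, 0, 0], [4, -1, -2], [0, 0, 0]].
This matrix has rank 1, so its null space has dimension 3 − 1 = 2.

2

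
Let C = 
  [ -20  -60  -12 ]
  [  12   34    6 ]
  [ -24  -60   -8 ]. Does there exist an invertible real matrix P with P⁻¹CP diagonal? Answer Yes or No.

Characteristic polynomial: p(t) = t^3 - 6t^2 + 32 = (t - 4)^2(t + 2).
t = 4 has algebraic multiplicity 2; rank(C − 4I) = 1, so geometric multiplicity = 2.
Every eigenvalue has geometric = algebraic multiplicity, so C is diagonalizable.

Yes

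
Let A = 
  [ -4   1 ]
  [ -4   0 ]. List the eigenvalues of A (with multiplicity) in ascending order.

-2, -2

Characteristic polynomial: p(r) = r^2 + 4r + 4 = (r + 2)^2.
Roots (with multiplicity): -2, -2.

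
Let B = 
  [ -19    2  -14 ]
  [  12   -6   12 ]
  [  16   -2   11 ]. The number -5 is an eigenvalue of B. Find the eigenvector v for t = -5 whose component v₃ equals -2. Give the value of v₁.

2

B + 5I = [[-14, 2, -14], [12, -1, 12], [16, -2, 16]].
Solving (B + 5I)v = 0 gives the eigenspace spanned by (2, 0, -2).
With v₃ = -2, v = (2, 0, -2), so v₁ = 2.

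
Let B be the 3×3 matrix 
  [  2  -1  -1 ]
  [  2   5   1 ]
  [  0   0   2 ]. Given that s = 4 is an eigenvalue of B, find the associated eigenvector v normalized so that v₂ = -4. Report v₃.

B − 4I = [[-2, -1, -1], [2, 1, 1], [0, 0, -2]].
Solving (B − 4I)v = 0 gives the eigenspace spanned by (2, -4, 0).
With v₂ = -4, v = (2, -4, 0), so v₃ = 0.

0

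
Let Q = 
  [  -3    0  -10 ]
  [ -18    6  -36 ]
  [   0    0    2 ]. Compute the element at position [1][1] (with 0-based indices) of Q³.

Characteristic polynomial: r^3 - 5r^2 - 12r + 36 = (r - 6)(r - 2)(r + 3), so the eigenvalues are -3, 2, 6.
r=-3: eigenvector (1, 2, 0).
r=6: eigenvector (0, 1, 0).
r=2: eigenvector (-2, 0, 1).
P = [[1, 0, -2], [2, 1, 0], [0, 0, 1]], D = diag(-3, 6, 2), P⁻¹ = [[1, 0, 2], [-2, 1, -4], [0, 0, 1]].
Q³ = P·diag(-27, 216, 8)·P⁻¹ = [[-27, 0, -70], [-486, 216, -972], [0, 0, 8]].
The requested entry is 216.

216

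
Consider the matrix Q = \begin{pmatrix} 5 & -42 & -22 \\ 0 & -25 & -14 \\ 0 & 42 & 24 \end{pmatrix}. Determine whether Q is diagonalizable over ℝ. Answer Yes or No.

Characteristic polynomial: p(t) = t^3 - 4t^2 - 17t + 60 = (t - 5)(t - 3)(t + 4).
All 3 eigenvalues are distinct, so Q is diagonalizable.

Yes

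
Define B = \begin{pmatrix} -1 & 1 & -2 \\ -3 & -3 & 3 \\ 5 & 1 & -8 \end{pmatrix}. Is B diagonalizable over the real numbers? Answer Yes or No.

No

Characteristic polynomial: p(r) = r^3 + 12r^2 + 45r + 54 = (r + 3)^2(r + 6).
r = -3 has algebraic multiplicity 2; rank(B + 3I) = 2, so geometric multiplicity = 1.
Geometric multiplicity < algebraic multiplicity, so B is not diagonalizable.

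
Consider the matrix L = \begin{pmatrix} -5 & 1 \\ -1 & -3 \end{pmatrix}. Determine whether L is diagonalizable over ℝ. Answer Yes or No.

Characteristic polynomial: p(λ) = λ^2 + 8λ + 16 = (λ + 4)^2.
λ = -4 has algebraic multiplicity 2; rank(L + 4I) = 1, so geometric multiplicity = 1.
Geometric multiplicity < algebraic multiplicity, so L is not diagonalizable.

No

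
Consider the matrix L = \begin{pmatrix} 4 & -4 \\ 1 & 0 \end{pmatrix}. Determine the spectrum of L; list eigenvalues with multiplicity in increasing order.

Characteristic polynomial: p(t) = t^2 - 4t + 4 = (t - 2)^2.
Roots (with multiplicity): 2, 2.

2, 2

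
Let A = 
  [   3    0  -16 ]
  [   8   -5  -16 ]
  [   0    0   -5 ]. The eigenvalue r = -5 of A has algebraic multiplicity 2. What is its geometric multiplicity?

A + 5I = [[8, 0, -16], [8, 0, -16], [0, 0, 0]].
This matrix has rank 1, so its null space has dimension 3 − 1 = 2.

2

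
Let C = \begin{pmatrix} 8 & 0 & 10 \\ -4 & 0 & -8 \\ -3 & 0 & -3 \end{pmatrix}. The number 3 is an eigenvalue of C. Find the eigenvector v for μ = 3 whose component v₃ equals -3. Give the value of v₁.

C − 3I = [[5, 0, 10], [-4, -3, -8], [-3, 0, -6]].
Solving (C − 3I)v = 0 gives the eigenspace spanned by (6, 0, -3).
With v₃ = -3, v = (6, 0, -3), so v₁ = 6.

6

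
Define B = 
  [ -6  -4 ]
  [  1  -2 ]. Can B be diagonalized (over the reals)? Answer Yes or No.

No

Characteristic polynomial: p(λ) = λ^2 + 8λ + 16 = (λ + 4)^2.
λ = -4 has algebraic multiplicity 2; rank(B + 4I) = 1, so geometric multiplicity = 1.
Geometric multiplicity < algebraic multiplicity, so B is not diagonalizable.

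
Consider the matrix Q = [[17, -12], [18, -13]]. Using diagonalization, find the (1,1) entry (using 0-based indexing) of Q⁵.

-6253

Characteristic polynomial: μ^2 - 4μ - 5 = (μ - 5)(μ + 1), so the eigenvalues are -1, 5.
μ=5: eigenvector (1, 1).
μ=-1: eigenvector (-2, -3).
P = [[1, -2], [1, -3]], D = diag(5, -1), P⁻¹ = [[3, -2], [1, -1]].
Q⁵ = P·diag(3125, -1)·P⁻¹ = [[9377, -6252], [9378, -6253]].
The requested entry is -6253.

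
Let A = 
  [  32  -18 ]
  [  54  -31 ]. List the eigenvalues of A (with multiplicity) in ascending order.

-4, 5

Characteristic polynomial: p(λ) = λ^2 - λ - 20 = (λ - 5)(λ + 4).
Roots (with multiplicity): -4, 5.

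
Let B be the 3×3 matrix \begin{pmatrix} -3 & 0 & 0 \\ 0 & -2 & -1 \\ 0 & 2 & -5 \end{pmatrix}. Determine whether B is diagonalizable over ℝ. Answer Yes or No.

Yes

Characteristic polynomial: p(μ) = μ^3 + 10μ^2 + 33μ + 36 = (μ + 3)^2(μ + 4).
μ = -3 has algebraic multiplicity 2; rank(B + 3I) = 1, so geometric multiplicity = 2.
Every eigenvalue has geometric = algebraic multiplicity, so B is diagonalizable.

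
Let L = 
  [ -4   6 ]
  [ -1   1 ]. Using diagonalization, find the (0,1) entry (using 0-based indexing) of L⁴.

-90

Characteristic polynomial: μ^2 + 3μ + 2 = (μ + 1)(μ + 2), so the eigenvalues are -2, -1.
μ=-2: eigenvector (3, 1).
μ=-1: eigenvector (2, 1).
P = [[3, 2], [1, 1]], D = diag(-2, -1), P⁻¹ = [[1, -2], [-1, 3]].
L⁴ = P·diag(16, 1)·P⁻¹ = [[46, -90], [15, -29]].
The requested entry is -90.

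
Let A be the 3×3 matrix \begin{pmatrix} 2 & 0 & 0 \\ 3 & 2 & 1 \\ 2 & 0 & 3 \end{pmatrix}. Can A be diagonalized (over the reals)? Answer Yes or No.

No

Characteristic polynomial: p(t) = t^3 - 7t^2 + 16t - 12 = (t - 3)(t - 2)^2.
t = 2 has algebraic multiplicity 2; rank(A − 2I) = 2, so geometric multiplicity = 1.
Geometric multiplicity < algebraic multiplicity, so A is not diagonalizable.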